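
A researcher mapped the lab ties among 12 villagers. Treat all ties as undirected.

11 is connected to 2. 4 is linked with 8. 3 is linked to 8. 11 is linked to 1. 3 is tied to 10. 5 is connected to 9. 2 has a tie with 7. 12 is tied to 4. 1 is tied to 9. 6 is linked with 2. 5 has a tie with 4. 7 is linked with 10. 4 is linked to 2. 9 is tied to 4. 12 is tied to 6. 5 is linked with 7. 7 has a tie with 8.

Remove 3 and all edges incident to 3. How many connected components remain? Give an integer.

1

3's neighbors (8 and 10) remain reachable from one another through other ties, so the rest of the network stays in one piece.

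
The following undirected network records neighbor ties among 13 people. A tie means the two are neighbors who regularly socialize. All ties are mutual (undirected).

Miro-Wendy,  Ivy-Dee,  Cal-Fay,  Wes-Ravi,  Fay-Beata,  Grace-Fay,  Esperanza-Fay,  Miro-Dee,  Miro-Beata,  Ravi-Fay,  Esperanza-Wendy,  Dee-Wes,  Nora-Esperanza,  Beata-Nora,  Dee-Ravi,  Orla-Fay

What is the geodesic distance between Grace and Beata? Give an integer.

2

One shortest route is Grace – Fay – Beata, which uses 2 edges, and Grace and Beata are not directly tied, so nothing shorter exists. So d(Grace,Beata) = 2.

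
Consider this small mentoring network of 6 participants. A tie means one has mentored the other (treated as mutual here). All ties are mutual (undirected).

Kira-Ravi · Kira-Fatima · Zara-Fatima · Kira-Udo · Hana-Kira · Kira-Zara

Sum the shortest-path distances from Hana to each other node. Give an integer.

Distances from Hana: Fatima:2, Kira:1, Ravi:2, Udo:2, Zara:2.
Sum = 2 + 1 + 2 + 2 + 2 = 9.

9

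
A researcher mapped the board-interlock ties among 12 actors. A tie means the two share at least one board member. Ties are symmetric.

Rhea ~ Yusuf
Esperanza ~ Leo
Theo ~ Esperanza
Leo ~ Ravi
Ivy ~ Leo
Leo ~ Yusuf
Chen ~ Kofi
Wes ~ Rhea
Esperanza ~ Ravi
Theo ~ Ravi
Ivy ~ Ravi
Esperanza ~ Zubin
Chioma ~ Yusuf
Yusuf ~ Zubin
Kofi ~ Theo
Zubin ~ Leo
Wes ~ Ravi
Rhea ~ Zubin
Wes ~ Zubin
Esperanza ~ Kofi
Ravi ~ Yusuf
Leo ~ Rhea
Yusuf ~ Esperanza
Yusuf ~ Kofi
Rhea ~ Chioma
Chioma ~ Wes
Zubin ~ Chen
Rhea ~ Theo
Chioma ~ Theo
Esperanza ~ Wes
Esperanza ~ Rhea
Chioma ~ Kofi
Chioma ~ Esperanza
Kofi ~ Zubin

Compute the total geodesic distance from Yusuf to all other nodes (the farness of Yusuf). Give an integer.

Distances from Yusuf: Chen:2, Chioma:1, Esperanza:1, Ivy:2, Kofi:1, Leo:1, Ravi:1, Rhea:1, Theo:2, Wes:2, Zubin:1.
Sum = 2 + 1 + 1 + 2 + 1 + 1 + 1 + 1 + 2 + 2 + 1 = 15.

15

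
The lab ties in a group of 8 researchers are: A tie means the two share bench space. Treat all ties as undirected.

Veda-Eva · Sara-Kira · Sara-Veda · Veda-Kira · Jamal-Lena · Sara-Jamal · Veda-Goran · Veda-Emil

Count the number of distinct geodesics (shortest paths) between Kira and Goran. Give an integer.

1

The shortest distance is 2, and the only length-2 path is Kira–Veda–Goran. So there is exactly 1 shortest path.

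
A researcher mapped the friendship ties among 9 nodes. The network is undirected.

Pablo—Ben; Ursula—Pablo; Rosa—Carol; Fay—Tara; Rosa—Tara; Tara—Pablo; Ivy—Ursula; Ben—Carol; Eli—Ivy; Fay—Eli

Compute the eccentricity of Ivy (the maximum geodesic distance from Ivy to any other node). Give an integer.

4

Distances from Ivy: Ben:3, Carol:4, Eli:1, Fay:2, Pablo:2, Rosa:4, Tara:3, Ursula:1.
The largest is 4 (to Rosa and Carol), so the eccentricity of Ivy is 4.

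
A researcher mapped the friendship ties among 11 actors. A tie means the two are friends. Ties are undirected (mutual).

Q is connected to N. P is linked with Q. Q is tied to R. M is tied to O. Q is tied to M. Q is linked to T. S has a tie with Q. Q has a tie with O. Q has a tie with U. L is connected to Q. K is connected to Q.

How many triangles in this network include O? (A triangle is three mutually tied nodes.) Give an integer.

1

O's neighbors: M and Q.
Neighbor pairs that are themselves tied: O–M–Q. Each forms one triangle with O, for 1 in total.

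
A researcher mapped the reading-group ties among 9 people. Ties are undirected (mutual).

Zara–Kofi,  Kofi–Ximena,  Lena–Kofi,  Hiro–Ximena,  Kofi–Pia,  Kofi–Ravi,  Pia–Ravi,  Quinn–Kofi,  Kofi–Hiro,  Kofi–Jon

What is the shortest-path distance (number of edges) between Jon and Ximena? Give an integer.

2

One shortest route is Jon – Kofi – Ximena, which uses 2 edges, and Jon and Ximena are not directly tied, so nothing shorter exists. So d(Jon,Ximena) = 2.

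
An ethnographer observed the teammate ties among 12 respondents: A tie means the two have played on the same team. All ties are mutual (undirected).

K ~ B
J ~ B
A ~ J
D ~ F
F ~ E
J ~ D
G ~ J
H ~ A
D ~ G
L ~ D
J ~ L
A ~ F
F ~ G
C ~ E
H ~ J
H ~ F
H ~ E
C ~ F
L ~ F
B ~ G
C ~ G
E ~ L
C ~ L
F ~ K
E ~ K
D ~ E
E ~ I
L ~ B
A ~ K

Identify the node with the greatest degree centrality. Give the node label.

F

Degrees — A:4, B:4, C:4, D:5, E:7, F:8, G:5, H:4, I:1, J:6, K:4, L:6.
The maximum is 8, attained only by F.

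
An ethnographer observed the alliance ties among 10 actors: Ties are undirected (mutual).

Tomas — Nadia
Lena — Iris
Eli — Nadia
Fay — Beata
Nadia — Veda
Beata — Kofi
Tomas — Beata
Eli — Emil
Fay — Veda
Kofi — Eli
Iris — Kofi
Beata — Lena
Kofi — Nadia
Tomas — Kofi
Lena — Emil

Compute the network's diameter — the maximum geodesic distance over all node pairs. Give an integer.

Eccentricity of each node (its greatest distance to any other): Beata:2, Eli:3, Emil:3, Fay:3, Iris:3, Kofi:2, Lena:3, Nadia:3, Tomas:3, Veda:3.
The maximum eccentricity is 3, realized for instance by the pair Lena–Nadia via Lena – Beata – Kofi – Nadia. So the diameter is 3.

3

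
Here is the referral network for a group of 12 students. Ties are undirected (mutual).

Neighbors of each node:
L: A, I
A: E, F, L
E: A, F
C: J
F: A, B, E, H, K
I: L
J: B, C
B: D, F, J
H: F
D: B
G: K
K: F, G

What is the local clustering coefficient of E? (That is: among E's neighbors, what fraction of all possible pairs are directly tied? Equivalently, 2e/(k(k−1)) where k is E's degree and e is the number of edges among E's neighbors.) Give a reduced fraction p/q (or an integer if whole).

E's neighbors: A and F (k = 2).
Possible neighbor pairs: C(2,2) = 1. Edges among them: A–F → e = 1.
Clustering(E) = 1/1.

1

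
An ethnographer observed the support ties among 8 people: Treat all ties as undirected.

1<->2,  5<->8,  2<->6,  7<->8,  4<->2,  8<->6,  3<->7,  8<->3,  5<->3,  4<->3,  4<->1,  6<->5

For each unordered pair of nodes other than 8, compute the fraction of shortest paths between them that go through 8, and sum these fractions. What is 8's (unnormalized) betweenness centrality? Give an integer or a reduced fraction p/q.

Pairs whose geodesics pass through 8 — 6–3: 1/2; 6–7: 1; 7–5: 1/2; 7–2: 1/2.
All other pairs contribute 0.
Summing the contributions gives betweenness(8) = 5/2.

5/2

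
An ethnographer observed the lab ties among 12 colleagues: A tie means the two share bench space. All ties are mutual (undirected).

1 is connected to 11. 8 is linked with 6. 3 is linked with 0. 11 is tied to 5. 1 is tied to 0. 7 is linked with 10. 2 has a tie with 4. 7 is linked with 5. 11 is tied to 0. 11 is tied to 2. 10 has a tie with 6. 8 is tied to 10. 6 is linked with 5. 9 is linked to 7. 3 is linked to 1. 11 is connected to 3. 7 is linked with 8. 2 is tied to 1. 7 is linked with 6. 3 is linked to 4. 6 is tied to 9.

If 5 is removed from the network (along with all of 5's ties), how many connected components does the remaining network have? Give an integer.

2

Without 5, the remaining ties split the others into: {0, 1, 2, 3, 4, 11}; {6, 7, 8, 9, 10}.
That's 2 separate components.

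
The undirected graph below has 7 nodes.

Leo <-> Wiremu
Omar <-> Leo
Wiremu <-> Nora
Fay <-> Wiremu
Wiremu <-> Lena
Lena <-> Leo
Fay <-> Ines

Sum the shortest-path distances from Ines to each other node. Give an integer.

Distances from Ines: Fay:1, Lena:3, Leo:3, Nora:3, Omar:4, Wiremu:2.
Sum = 1 + 3 + 3 + 3 + 4 + 2 = 16.

16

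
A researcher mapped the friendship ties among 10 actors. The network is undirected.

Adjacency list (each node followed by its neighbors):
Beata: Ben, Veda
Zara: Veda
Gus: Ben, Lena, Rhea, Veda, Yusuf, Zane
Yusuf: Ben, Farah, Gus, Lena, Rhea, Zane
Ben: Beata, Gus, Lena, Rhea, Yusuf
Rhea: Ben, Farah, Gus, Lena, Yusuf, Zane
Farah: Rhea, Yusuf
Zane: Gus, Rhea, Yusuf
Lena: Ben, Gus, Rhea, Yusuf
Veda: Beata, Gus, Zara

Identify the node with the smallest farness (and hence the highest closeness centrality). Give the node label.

Gus

Farness (sum of distances to all others) for each node — Beata:18, Ben:14, Farah:20, Gus:12, Lena:15, Rhea:13, Veda:16, Yusuf:13, Zane:17, Zara:24.
The smallest farness is 12, for Gus, so Gus has the highest closeness.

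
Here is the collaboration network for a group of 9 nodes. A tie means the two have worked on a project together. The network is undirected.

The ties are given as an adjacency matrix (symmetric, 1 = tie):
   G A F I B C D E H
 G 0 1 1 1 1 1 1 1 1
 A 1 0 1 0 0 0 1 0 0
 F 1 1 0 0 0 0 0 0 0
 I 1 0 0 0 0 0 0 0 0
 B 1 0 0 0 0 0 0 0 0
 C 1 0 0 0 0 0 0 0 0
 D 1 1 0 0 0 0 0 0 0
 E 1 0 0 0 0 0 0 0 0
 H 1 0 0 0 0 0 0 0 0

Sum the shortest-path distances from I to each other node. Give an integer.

15

Distances from I: A:2, B:2, C:2, D:2, E:2, F:2, G:1, H:2.
Sum = 2 + 2 + 2 + 2 + 2 + 2 + 1 + 2 = 15.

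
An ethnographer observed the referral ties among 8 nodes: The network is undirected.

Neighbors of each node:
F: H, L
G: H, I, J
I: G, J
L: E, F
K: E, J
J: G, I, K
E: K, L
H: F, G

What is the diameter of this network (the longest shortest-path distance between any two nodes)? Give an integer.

4

Eccentricity of each node (its greatest distance to any other): E:3, F:3, G:3, H:3, I:4, J:3, K:3, L:4.
The maximum eccentricity is 4, realized for instance by the pair L–I via L – F – H – G – I. So the diameter is 4.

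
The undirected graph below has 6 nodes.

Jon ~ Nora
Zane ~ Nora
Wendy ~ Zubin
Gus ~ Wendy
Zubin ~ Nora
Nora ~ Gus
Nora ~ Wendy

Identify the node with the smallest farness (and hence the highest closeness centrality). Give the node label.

Nora

Farness (sum of distances to all others) for each node — Gus:8, Jon:9, Nora:5, Wendy:7, Zane:9, Zubin:8.
The smallest farness is 5, for Nora, so Nora has the highest closeness.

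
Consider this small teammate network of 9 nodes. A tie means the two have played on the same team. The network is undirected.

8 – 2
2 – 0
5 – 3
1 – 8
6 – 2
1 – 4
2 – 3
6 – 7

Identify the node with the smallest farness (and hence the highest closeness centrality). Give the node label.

Farness (sum of distances to all others) for each node — 0:20, 1:21, 2:13, 3:18, 4:28, 5:25, 6:18, 7:25, 8:16.
The smallest farness is 13, for 2, so 2 has the highest closeness.

2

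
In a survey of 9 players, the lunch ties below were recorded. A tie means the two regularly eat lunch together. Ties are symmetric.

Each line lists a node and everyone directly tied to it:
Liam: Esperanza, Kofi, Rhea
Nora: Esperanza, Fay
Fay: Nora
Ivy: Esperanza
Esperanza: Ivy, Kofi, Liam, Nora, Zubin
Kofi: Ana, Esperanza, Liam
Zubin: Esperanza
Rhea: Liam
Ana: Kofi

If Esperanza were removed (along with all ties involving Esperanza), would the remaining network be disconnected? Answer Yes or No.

Yes

Removing Esperanza leaves {Ana, Kofi, Liam, and Rhea} with no path to {Ivy}, so the network splits into 4 components. Esperanza is a cut vertex.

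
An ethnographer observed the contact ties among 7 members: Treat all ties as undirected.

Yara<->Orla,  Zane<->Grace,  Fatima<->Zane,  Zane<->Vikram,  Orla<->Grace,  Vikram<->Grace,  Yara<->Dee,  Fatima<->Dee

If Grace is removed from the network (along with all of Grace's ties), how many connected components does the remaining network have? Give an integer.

1

Grace's neighbors (Orla, Vikram, and Zane) remain reachable from one another through other ties, so the rest of the network stays in one piece.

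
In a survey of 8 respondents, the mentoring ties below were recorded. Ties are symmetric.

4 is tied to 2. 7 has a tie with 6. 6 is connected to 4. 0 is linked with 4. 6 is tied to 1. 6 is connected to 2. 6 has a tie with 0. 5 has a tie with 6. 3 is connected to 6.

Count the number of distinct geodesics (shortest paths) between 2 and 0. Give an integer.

The shortest distance is 2. The length-2 paths are: 2–6–0; 2–4–0.
That gives 2 distinct shortest paths.

2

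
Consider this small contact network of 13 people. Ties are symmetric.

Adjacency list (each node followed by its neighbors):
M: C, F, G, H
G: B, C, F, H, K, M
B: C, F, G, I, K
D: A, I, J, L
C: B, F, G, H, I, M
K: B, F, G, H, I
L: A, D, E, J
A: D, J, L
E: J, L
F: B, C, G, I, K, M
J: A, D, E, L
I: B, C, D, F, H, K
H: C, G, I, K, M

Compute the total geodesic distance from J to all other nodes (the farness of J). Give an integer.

Distances from J: A:1, B:3, C:3, D:1, E:1, F:3, G:4, H:3, I:2, K:3, L:1, M:4.
Sum = 1 + 3 + 3 + 1 + 1 + 3 + 4 + 3 + 2 + 3 + 1 + 4 = 29.

29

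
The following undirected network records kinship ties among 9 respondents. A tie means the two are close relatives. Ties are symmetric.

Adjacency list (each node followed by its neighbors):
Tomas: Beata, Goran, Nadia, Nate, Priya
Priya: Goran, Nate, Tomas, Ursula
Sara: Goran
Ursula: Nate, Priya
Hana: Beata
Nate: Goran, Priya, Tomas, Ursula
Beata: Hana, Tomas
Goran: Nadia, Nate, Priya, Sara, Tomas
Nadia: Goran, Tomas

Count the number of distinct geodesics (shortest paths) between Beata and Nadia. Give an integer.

The shortest distance is 2, and the only length-2 path is Beata–Tomas–Nadia. So there is exactly 1 shortest path.

1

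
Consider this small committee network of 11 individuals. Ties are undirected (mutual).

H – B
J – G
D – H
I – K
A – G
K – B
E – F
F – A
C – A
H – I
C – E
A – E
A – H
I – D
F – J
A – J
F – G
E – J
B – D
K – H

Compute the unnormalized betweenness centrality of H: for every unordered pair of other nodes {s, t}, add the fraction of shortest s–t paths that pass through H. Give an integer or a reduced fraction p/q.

Pairs whose geodesics pass through H — D–K: 1/3; D–F: 1; D–A: 1; D–G: 1; D–E: 1; D–J: 1; D–C: 1; B–I: 1/3; B–F: 1; B–A: 1; B–G: 1; B–E: 1; B–J: 1; B–C: 1 … (+12 more pairs).
All other pairs contribute 0.
Summing the contributions gives betweenness(H) = 74/3.

74/3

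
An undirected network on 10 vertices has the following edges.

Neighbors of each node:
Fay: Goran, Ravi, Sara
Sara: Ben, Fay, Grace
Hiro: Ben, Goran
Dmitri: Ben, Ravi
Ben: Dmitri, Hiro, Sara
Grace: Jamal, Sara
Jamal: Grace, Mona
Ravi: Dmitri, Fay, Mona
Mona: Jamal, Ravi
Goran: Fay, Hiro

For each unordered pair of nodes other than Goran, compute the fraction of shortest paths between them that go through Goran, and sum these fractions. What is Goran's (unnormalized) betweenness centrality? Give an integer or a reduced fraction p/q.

2

Pairs whose geodesics pass through Goran — Fay–Hiro: 1; Hiro–Ravi: 1/2; Hiro–Mona: 1/2.
All other pairs contribute 0.
Summing the contributions gives betweenness(Goran) = 2.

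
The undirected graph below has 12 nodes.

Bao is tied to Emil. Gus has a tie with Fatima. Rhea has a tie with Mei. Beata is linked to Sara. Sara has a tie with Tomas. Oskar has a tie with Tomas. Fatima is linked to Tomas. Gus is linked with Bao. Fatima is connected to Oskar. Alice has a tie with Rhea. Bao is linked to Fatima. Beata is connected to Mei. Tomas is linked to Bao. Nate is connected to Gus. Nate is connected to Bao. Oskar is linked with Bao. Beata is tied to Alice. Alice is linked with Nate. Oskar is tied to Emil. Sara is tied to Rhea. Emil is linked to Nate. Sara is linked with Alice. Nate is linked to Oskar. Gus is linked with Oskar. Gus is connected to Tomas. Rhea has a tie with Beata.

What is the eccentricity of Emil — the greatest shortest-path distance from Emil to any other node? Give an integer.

Distances from Emil: Alice:2, Bao:1, Beata:3, Fatima:2, Gus:2, Mei:4, Nate:1, Oskar:1, Rhea:3, Sara:3, Tomas:2.
The largest is 4 (to Mei), so the eccentricity of Emil is 4.

4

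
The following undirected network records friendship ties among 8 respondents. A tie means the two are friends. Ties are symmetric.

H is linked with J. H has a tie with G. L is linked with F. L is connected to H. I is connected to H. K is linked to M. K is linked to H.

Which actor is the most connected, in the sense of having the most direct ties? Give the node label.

H

Degrees — F:1, G:1, H:5, I:1, J:1, K:2, L:2, M:1.
The maximum is 5, attained only by H.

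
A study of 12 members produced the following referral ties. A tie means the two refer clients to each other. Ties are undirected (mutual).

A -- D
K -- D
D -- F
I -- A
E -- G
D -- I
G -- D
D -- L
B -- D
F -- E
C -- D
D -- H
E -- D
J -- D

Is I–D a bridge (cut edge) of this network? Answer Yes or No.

No

Even without that edge, I still reaches D via I – A – D, so the network stays connected. Not a bridge.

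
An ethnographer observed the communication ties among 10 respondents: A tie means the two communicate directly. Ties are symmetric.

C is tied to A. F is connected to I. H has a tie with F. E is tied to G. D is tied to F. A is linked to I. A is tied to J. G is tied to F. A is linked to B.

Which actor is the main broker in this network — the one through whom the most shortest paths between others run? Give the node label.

F

Unnormalized betweenness of each node: A:21, B:0, C:0, D:0, E:0, F:25, G:8, H:0, I:20, J:0.
F has the largest value, 25, making it the main broker — the node through which the most shortest paths run.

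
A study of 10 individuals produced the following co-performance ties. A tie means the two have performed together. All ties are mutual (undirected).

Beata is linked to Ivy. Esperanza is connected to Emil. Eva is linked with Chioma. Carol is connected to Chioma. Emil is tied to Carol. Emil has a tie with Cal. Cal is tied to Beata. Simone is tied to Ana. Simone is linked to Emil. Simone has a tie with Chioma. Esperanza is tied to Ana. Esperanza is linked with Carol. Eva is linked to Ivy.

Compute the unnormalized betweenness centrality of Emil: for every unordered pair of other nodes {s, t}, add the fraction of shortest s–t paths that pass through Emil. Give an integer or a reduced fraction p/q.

21/2

Pairs whose geodesics pass through Emil — Ivy–Esperanza: 1/2; Chioma–Cal: 2/2; Carol–Simone: 1/2; Carol–Cal: 1; Carol–Beata: 1; Esperanza–Simone: 1/2; Esperanza–Cal: 1; Esperanza–Beata: 1; Ana–Cal: 2/2; Ana–Beata: 2/2; Simone–Cal: 1; Simone–Beata: 1.
All other pairs contribute 0.
Summing the contributions gives betweenness(Emil) = 21/2.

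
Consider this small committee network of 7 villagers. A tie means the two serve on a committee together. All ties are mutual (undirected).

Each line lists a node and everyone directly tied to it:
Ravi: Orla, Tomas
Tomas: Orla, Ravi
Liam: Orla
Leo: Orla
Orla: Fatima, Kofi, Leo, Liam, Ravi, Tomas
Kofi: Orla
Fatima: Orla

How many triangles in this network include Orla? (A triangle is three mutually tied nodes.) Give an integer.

Orla's neighbors: Fatima, Kofi, Leo, Liam, Ravi, and Tomas.
Neighbor pairs that are themselves tied: Orla–Ravi–Tomas. Each forms one triangle with Orla, for 1 in total.

1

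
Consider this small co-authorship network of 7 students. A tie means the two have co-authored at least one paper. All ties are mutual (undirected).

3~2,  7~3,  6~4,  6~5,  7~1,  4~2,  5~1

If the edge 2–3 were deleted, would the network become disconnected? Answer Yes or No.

No

Even without that edge, 2 still reaches 3 via 2 – 4 – 6 – 5 – 1 – 7 – 3, so the network stays connected. Not a bridge.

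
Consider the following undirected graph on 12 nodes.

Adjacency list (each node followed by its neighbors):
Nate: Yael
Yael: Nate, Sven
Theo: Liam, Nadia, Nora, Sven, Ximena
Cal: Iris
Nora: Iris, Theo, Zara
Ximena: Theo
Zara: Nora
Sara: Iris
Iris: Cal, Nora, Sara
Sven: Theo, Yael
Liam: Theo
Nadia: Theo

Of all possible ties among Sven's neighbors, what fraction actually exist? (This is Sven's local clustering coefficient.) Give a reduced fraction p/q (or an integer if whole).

Sven's neighbors: Theo and Yael (k = 2).
Possible neighbor pairs: C(2,2) = 1. Edges among them: none → e = 0.
Clustering(Sven) = 0/1.

0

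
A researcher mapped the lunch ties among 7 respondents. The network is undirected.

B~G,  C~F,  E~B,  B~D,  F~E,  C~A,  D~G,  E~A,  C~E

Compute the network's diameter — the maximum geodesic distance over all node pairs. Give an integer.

3

Eccentricity of each node (its greatest distance to any other): A:3, B:2, C:3, D:3, E:2, F:3, G:3.
The maximum eccentricity is 3, realized for instance by the pair A–D via A – E – B – D. So the diameter is 3.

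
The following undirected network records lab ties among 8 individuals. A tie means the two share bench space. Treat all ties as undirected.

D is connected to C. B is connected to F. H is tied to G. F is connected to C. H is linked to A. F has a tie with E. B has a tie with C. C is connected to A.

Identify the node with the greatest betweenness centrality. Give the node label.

C

Unnormalized betweenness of each node: A:10, B:0, C:15, D:0, E:0, F:6, G:0, H:6.
C has the largest value, 15, making it the main broker — the node through which the most shortest paths run.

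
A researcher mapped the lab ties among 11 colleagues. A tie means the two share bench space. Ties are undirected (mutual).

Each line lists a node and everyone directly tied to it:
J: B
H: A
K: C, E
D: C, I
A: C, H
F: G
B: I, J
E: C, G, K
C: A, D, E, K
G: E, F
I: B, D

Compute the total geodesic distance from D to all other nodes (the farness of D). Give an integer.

Distances from D: A:2, B:2, C:1, E:2, F:4, G:3, H:3, I:1, J:3, K:2.
Sum = 2 + 2 + 1 + 2 + 4 + 3 + 3 + 1 + 3 + 2 = 23.

23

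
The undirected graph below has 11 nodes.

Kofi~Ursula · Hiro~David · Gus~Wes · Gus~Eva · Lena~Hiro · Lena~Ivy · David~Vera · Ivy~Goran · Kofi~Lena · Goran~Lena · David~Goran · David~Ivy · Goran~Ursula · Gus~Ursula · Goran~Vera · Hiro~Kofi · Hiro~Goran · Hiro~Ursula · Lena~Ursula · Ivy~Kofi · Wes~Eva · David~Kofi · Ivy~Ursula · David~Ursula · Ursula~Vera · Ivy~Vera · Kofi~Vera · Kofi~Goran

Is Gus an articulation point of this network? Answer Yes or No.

Yes

Removing Gus leaves {David, Goran, Hiro, Ivy, Kofi, Lena, Ursula, and Vera} with no path to {Eva and Wes}, so the network splits into 2 components. Gus is a cut vertex.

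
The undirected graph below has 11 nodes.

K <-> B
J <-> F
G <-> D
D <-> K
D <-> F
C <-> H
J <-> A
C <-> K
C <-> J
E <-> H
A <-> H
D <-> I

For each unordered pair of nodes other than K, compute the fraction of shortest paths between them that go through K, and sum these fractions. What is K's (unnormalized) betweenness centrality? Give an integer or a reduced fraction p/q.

Pairs whose geodesics pass through K — I–C: 1; I–H: 1; I–E: 1; I–B: 1; C–D: 1; C–G: 1; C–B: 1; D–H: 1; D–E: 1; D–B: 1; G–H: 1; G–E: 1; G–B: 1; H–B: 1 … (+4 more pairs).
All other pairs contribute 0.
Summing the contributions gives betweenness(K) = 18.

18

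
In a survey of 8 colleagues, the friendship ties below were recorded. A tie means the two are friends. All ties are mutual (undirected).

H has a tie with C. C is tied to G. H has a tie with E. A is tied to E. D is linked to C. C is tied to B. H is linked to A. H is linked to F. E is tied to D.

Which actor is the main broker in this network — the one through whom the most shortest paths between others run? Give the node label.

C

Unnormalized betweenness of each node: A:0, B:0, C:12, D:3/2, E:2, F:0, G:0, H:21/2.
C has the largest value, 12, making it the main broker — the node through which the most shortest paths run.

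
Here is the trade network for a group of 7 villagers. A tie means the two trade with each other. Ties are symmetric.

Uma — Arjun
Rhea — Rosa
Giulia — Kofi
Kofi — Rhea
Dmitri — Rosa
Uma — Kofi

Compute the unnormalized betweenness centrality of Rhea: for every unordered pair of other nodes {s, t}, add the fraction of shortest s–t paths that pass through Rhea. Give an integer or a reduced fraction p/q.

8

Pairs whose geodesics pass through Rhea — Arjun–Rosa: 1; Arjun–Dmitri: 1; Kofi–Rosa: 1; Kofi–Dmitri: 1; Uma–Rosa: 1; Uma–Dmitri: 1; Rosa–Giulia: 1; Giulia–Dmitri: 1.
All other pairs contribute 0.
Summing the contributions gives betweenness(Rhea) = 8.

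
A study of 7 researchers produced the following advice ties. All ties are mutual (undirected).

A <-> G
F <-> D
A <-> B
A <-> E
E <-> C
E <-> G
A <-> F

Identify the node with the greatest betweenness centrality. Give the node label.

Unnormalized betweenness of each node: A:11, B:0, C:0, D:0, E:5, F:5, G:0.
A has the largest value, 11, making it the main broker — the node through which the most shortest paths run.

A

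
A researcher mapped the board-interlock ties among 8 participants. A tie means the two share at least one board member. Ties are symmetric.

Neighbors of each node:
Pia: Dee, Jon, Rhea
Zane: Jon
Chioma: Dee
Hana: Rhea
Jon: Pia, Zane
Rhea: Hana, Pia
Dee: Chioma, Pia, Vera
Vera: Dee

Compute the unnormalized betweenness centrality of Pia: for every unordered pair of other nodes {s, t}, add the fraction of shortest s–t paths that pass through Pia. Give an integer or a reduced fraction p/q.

16

Pairs whose geodesics pass through Pia — Rhea–Chioma: 1; Rhea–Vera: 1; Rhea–Jon: 1; Rhea–Zane: 1; Rhea–Dee: 1; Chioma–Hana: 1; Chioma–Jon: 1; Chioma–Zane: 1; Vera–Hana: 1; Vera–Jon: 1; Vera–Zane: 1; Hana–Jon: 1; Hana–Zane: 1; Hana–Dee: 1 … (+2 more pairs).
All other pairs contribute 0.
Summing the contributions gives betweenness(Pia) = 16.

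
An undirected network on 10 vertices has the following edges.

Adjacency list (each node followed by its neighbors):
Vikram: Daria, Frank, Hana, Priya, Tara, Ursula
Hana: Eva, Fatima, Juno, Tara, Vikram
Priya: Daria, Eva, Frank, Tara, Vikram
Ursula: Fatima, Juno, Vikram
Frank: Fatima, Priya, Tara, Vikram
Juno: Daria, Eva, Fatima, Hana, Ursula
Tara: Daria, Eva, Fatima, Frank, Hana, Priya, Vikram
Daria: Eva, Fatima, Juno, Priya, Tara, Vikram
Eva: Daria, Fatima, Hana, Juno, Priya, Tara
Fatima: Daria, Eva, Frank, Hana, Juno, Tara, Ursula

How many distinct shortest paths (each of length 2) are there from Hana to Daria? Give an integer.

5

The shortest distance is 2. The length-2 paths are: Hana–Fatima–Daria; Hana–Tara–Daria; Hana–Eva–Daria; Hana–Vikram–Daria; Hana–Juno–Daria.
That gives 5 distinct shortest paths.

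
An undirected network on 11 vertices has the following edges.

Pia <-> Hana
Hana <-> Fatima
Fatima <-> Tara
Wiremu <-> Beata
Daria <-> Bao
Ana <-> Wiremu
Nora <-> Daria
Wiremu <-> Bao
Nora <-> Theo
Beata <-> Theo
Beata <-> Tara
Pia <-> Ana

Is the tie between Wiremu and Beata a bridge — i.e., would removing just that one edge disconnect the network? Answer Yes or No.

No

Even without that edge, Wiremu still reaches Beata via Wiremu – Bao – Daria – Nora – Theo – Beata, so the network stays connected. Not a bridge.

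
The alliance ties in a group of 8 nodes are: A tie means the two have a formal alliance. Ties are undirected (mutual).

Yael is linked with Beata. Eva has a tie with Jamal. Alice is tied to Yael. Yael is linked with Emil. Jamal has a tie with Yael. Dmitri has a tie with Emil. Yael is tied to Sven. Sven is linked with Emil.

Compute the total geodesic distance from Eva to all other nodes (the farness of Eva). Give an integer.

19

Distances from Eva: Alice:3, Beata:3, Dmitri:4, Emil:3, Jamal:1, Sven:3, Yael:2.
Sum = 3 + 3 + 4 + 3 + 1 + 3 + 2 = 19.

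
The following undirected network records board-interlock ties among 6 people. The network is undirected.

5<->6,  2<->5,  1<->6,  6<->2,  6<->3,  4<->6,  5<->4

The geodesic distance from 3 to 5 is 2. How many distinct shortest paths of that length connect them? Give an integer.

The shortest distance is 2, and the only length-2 path is 3–6–5. So there is exactly 1 shortest path.

1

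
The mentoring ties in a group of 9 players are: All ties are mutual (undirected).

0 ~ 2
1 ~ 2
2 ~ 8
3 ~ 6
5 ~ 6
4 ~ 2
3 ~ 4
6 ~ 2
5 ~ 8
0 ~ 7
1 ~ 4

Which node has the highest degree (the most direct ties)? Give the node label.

Degrees — 0:2, 1:2, 2:5, 3:2, 4:3, 5:2, 6:3, 7:1, 8:2.
The maximum is 5, attained only by 2.

2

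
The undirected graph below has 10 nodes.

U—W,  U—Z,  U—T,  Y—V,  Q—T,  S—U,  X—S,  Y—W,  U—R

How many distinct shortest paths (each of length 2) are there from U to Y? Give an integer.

The shortest distance is 2, and the only length-2 path is U–W–Y. So there is exactly 1 shortest path.

1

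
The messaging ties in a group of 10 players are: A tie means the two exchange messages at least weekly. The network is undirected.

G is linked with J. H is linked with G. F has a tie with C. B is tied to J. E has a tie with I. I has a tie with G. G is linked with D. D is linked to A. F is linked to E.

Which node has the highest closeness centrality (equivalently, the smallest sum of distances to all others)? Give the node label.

G

Farness (sum of distances to all others) for each node — A:31, B:31, C:37, D:23, E:23, F:29, G:17, H:25, I:19, J:23.
The smallest farness is 17, for G, so G has the highest closeness.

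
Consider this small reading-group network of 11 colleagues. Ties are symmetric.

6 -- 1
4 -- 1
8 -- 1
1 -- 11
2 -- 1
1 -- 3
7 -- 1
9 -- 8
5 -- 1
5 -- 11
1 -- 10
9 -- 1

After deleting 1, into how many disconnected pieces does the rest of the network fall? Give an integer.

Without 1, the remaining ties split the others into: {8, 9}; {4}; {5, 11}; {2}; {6}; {3}; {7}; {10}.
That's 8 separate components.

8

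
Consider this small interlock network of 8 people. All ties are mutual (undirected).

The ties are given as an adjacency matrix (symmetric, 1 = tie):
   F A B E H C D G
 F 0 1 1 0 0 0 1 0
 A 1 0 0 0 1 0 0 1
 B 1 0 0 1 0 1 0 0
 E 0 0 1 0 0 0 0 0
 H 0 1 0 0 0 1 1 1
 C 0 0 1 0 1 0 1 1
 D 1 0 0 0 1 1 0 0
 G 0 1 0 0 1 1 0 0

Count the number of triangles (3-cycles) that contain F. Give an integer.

F's neighbors are A, B, and D, but none of them are tied to each other, so no triangle contains F.

0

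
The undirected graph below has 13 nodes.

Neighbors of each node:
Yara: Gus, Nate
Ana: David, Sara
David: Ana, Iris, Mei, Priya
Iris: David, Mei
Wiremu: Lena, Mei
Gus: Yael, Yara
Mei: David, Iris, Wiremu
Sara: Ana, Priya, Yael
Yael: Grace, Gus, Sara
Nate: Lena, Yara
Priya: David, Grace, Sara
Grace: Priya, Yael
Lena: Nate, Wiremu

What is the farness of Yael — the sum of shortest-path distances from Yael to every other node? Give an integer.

32

Distances from Yael: Ana:2, David:3, Grace:1, Gus:1, Iris:4, Lena:4, Mei:4, Nate:3, Priya:2, Sara:1, Wiremu:5, Yara:2.
Sum = 2 + 3 + 1 + 1 + 4 + 4 + 4 + 3 + 2 + 1 + 5 + 2 = 32.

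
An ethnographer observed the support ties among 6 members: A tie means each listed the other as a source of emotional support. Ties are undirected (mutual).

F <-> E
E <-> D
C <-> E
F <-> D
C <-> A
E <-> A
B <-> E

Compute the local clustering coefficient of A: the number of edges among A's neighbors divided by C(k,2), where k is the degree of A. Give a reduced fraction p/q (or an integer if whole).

A's neighbors: C and E (k = 2).
Possible neighbor pairs: C(2,2) = 1. Edges among them: C–E → e = 1.
Clustering(A) = 1/1.

1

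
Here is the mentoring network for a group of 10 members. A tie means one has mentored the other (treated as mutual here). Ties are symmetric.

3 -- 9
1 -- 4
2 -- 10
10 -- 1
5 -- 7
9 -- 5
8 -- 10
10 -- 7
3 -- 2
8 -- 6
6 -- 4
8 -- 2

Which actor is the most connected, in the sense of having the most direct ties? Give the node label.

10

Degrees — 1:2, 2:3, 3:2, 4:2, 5:2, 6:2, 7:2, 8:3, 9:2, 10:4.
The maximum is 4, attained only by 10.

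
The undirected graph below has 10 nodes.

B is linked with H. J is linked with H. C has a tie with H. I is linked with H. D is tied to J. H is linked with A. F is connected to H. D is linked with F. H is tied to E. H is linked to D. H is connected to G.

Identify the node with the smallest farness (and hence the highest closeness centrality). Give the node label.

Farness (sum of distances to all others) for each node — A:17, B:17, C:17, D:15, E:17, F:16, G:17, H:9, I:17, J:16.
The smallest farness is 9, for H, so H has the highest closeness.

H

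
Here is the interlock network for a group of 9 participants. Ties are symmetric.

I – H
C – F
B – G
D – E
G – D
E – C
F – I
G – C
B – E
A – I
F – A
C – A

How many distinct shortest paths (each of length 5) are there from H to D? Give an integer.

The shortest distance is 5. The length-5 paths are: H–I–A–C–G–D; H–I–F–C–G–D; H–I–A–C–E–D; H–I–F–C–E–D.
That gives 4 distinct shortest paths.

4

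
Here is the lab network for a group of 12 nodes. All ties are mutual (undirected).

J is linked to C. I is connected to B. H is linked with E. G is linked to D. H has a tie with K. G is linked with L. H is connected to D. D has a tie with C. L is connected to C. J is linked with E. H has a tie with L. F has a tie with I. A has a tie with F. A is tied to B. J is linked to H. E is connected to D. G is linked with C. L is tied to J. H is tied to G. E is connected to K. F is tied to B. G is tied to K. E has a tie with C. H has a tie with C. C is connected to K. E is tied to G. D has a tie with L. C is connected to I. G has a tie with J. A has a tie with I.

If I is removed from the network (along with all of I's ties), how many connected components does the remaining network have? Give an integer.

Without I, the remaining ties split the others into: {A, B, F}; {C, D, E, G, H, J, K, L}.
That's 2 separate components.

2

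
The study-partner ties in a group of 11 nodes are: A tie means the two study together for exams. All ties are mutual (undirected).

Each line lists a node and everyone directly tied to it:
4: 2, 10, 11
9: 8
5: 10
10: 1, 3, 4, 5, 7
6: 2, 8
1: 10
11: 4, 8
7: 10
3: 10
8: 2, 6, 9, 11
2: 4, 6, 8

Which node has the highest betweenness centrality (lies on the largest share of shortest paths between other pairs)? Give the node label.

10

Unnormalized betweenness of each node: 1:0, 2:12, 3:0, 4:51/2, 5:0, 6:0, 7:0, 8:21/2, 9:0, 10:30, 11:6.
10 has the largest value, 30, making it the main broker — the node through which the most shortest paths run.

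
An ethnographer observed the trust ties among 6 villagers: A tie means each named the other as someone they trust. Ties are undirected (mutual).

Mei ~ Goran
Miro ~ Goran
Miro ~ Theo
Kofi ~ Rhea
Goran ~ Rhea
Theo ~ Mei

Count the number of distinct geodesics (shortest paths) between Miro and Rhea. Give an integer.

1

The shortest distance is 2, and the only length-2 path is Miro–Goran–Rhea. So there is exactly 1 shortest path.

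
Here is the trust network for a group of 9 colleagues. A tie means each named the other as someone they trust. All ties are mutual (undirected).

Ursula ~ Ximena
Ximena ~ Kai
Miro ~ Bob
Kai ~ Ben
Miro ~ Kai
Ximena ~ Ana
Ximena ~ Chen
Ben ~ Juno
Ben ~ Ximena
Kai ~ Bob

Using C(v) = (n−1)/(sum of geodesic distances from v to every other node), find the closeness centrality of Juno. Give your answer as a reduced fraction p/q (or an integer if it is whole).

2/5

Distances from Juno: Ana:3, Ben:1, Bob:3, Chen:3, Kai:2, Miro:3, Ursula:3, Ximena:2. Sum = 20.
n = 9, so closeness = 8/20 = 2/5.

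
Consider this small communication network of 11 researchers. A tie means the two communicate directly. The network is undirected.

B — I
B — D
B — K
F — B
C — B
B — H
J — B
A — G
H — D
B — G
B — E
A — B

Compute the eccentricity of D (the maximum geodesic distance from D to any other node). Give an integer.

2

Distances from D: A:2, B:1, C:2, E:2, F:2, G:2, H:1, I:2, J:2, K:2.
The largest is 2 (to F, G, A, K, C, I, E, and J), so the eccentricity of D is 2.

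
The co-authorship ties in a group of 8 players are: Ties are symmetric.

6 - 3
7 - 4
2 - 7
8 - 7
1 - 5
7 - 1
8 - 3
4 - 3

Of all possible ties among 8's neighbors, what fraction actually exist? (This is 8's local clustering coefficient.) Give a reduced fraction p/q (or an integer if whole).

8's neighbors: 3 and 7 (k = 2).
Possible neighbor pairs: C(2,2) = 1. Edges among them: none → e = 0.
Clustering(8) = 0/1.

0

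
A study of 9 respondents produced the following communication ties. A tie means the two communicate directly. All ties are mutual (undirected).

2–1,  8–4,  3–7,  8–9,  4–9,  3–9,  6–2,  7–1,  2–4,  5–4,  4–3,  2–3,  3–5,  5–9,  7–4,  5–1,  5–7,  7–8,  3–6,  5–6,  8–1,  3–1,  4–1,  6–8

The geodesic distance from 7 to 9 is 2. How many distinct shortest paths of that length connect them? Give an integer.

The shortest distance is 2. The length-2 paths are: 7–4–9; 7–3–9; 7–5–9; 7–8–9.
That gives 4 distinct shortest paths.

4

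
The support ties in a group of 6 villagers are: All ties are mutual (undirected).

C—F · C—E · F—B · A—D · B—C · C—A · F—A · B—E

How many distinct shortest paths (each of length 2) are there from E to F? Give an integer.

2

The shortest distance is 2. The length-2 paths are: E–C–F; E–B–F.
That gives 2 distinct shortest paths.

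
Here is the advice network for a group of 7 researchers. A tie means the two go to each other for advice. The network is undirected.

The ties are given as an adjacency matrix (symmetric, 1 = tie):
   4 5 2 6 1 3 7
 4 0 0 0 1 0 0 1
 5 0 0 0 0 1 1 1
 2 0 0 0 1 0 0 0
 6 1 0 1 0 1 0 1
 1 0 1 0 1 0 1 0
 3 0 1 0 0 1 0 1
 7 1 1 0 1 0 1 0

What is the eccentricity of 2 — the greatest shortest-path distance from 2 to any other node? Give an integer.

Distances from 2: 1:2, 3:3, 4:2, 5:3, 6:1, 7:2.
The largest is 3 (to 5 and 3), so the eccentricity of 2 is 3.

3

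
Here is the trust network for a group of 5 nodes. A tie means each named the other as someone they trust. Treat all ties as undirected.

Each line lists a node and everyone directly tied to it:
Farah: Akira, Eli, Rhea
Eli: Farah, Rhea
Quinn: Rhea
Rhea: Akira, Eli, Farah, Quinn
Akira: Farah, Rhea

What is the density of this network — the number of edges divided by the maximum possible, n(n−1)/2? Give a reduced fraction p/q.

There are 6 edges and 5 nodes, so the maximum possible is C(5,2) = 10.
Density = 6/10 = 3/5.

3/5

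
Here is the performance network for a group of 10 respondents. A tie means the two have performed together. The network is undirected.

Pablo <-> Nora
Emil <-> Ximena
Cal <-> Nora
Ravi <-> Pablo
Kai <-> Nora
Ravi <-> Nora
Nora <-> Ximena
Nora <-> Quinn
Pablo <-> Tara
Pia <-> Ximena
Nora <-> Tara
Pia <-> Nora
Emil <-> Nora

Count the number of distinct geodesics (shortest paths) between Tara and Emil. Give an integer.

1

The shortest distance is 2, and the only length-2 path is Tara–Nora–Emil. So there is exactly 1 shortest path.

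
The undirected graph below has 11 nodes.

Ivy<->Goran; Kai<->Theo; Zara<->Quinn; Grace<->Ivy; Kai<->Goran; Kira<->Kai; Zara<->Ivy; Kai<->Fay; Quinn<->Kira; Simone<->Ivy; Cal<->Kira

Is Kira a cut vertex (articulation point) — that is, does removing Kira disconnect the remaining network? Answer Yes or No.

Yes

Removing Kira leaves {Fay, Goran, Grace, Ivy, Kai, Quinn, Simone, Theo, and Zara} with no path to {Cal}, so the network splits into 2 components. Kira is a cut vertex.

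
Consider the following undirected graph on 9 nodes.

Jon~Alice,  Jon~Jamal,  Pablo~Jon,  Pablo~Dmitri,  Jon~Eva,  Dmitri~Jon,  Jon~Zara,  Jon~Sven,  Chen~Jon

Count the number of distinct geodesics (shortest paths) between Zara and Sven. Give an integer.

The shortest distance is 2, and the only length-2 path is Zara–Jon–Sven. So there is exactly 1 shortest path.

1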